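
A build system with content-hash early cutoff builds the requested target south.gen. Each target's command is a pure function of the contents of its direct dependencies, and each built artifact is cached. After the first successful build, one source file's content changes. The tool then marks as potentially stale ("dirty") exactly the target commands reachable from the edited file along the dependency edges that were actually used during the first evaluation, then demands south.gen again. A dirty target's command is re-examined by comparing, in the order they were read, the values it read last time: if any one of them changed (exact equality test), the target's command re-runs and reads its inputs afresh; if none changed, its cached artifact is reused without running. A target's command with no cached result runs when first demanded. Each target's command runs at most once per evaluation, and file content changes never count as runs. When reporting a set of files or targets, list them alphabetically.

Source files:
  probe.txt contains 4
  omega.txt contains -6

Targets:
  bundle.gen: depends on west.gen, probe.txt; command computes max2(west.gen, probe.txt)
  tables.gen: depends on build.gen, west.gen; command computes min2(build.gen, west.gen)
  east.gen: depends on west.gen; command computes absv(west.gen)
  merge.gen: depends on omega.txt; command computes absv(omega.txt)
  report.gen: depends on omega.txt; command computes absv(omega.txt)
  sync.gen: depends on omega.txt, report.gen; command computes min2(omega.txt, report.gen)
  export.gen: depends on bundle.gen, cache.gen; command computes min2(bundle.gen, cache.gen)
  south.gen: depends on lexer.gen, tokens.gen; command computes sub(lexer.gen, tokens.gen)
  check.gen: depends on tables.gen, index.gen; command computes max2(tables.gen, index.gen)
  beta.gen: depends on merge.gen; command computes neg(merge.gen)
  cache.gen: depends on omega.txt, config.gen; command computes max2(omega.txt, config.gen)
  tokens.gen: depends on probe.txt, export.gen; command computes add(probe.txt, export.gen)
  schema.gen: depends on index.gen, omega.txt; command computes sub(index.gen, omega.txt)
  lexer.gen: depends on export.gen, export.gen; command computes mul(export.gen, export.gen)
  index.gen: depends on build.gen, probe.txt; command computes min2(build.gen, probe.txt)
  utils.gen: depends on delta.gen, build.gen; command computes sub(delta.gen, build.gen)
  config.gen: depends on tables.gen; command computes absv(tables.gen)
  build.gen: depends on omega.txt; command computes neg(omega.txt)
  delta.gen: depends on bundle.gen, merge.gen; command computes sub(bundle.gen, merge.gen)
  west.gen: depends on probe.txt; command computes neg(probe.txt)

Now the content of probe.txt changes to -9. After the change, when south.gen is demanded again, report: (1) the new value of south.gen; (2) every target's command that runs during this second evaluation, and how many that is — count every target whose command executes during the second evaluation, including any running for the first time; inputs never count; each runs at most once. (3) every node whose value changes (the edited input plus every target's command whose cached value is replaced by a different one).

First evaluation (everything demanded from the output):
  build.gen = neg(-6) = 6
  west.gen = neg(4) = -4
  bundle.gen = max2(-4, 4) = 4
  tables.gen = min2(6, -4) = -4
  config.gen = absv(-4) = 4
  cache.gen = max2(-6, 4) = 4
  export.gen = min2(4, 4) = 4
  lexer.gen = mul(4, 4) = 16
  tokens.gen = add(4, 4) = 8
  south.gen = sub(16, 8) = 8

Propagation after the edit:
  west.gen: runs — probe.txt 4->-9; result 9.
  bundle.gen: runs — west.gen -4->9; probe.txt 4->-9; result 9.
  tables.gen: runs — west.gen -4->9; result 6.
  config.gen: runs — tables.gen -4->6; result 6.
  cache.gen: runs — config.gen 4->6; result 6.
  export.gen: runs — bundle.gen 4->9; cache.gen 4->6; result 6.
  lexer.gen: runs — export.gen 4->6; export.gen 4->6; result 36.
  tokens.gen: runs — probe.txt 4->-9; export.gen 4->6; result -3.
  south.gen: runs — lexer.gen 16->36; tokens.gen 8->-3; result 39.

New value of south.gen: 39.
Target commands that run: bundle.gen, cache.gen, config.gen, export.gen, lexer.gen, south.gen, tables.gen, tokens.gen, west.gen — 9 in total.
Values that change: bundle.gen, cache.gen, config.gen, export.gen, lexer.gen, probe.txt, south.gen, tables.gen, tokens.gen, west.gen.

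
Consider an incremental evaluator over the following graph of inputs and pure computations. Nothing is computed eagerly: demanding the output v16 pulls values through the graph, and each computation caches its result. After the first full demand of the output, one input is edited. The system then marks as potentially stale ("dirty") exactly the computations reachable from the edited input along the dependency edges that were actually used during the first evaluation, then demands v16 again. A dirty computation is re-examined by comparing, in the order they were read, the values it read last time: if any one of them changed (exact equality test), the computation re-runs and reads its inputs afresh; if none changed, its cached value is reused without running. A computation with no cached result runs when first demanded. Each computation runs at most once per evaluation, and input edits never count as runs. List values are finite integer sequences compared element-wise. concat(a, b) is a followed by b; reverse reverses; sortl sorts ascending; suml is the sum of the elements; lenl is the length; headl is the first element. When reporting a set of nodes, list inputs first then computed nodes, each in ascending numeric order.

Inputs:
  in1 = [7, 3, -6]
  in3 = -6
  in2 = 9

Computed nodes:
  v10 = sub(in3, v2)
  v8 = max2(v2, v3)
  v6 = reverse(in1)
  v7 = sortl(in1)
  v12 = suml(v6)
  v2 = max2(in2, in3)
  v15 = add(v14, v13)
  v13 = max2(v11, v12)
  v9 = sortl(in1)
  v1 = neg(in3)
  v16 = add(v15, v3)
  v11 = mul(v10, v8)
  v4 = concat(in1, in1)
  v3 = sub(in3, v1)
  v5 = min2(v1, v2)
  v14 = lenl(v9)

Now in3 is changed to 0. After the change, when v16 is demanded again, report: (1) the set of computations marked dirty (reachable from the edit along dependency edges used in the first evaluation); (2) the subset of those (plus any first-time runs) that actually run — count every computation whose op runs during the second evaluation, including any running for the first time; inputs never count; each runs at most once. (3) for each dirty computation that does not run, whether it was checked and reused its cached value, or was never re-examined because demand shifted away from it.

Dirty set: v1, v2, v3, v8, v10, v11, v13, v15, v16.
Run set: v1, v2, v3, v8, v10, v11, v13, v16 (8 run).
Re-examined without running (cache reused): v15.
The important point: at v15 every value read last time is unchanged, so the dirty flag clears without a run.

Initial pass — values computed on the first demand:
  v1 = neg(-6) = 6
  v2 = max2(9, -6) = 9
  v3 = sub(-6, 6) = -12
  v6 = reverse([7, 3, -6]) = [-6, 3, 7]
  v8 = max2(9, -12) = 9
  v9 = sortl([7, 3, -6]) = [-6, 3, 7]
  v10 = sub(-6, 9) = -15
  v11 = mul(-15, 9) = -135
  v12 = suml([-6, 3, 7]) = 4
  v13 = max2(-135, 4) = 4
  v14 = lenl([-6, 3, 7]) = 3
  v15 = add(3, 4) = 7
  v16 = add(7, -12) = -5

Second demand — change propagation:
  v1: re-runs because in3 -6->0; new result 0.
  v2: re-runs because in3 -6->0; new result 9 (unchanged).
  v3: re-runs because in3 -6->0; v1 6->0; new result 0.
  v8: re-runs because v3 -12->0; new result 9 (unchanged).
  v10: re-runs because in3 -6->0; new result -9.
  v11: re-runs because v10 -15->-9; new result -81.
  v13: re-runs because v11 -135->-81; new result 4 (unchanged).
  v15: re-examined; everything it read last time is the same (v14 unchanged, v13 unchanged) — cache 7 kept, no run.
  v16: re-runs because v3 -12->0; new result 7.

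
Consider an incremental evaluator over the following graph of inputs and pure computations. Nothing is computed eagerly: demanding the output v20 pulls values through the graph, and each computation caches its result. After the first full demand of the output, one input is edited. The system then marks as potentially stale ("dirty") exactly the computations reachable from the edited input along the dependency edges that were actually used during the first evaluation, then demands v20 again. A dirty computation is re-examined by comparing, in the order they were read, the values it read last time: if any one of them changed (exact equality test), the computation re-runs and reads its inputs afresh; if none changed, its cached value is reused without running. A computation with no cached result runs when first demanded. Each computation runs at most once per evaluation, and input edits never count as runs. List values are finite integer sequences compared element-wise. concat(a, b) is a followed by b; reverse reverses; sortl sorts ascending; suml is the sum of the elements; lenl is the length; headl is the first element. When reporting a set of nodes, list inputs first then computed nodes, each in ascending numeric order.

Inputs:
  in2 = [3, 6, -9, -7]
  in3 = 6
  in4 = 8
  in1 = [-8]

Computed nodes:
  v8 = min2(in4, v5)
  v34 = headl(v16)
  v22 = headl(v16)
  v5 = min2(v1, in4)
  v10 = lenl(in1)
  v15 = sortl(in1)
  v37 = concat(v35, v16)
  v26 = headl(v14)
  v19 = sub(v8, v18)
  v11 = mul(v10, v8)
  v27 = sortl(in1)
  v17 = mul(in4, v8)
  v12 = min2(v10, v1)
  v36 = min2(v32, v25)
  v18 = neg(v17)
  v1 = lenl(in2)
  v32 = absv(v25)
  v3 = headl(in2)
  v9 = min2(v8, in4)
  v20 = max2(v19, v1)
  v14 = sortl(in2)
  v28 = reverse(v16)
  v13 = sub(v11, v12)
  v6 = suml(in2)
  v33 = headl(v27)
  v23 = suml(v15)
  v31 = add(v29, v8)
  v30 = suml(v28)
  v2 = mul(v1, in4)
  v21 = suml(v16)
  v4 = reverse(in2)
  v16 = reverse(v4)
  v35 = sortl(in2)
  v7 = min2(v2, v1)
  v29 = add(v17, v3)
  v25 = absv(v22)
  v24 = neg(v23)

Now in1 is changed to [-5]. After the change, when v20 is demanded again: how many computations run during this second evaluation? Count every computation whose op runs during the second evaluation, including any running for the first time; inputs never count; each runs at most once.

Initial pass — values computed on the first demand:
  v1 = lenl([3, 6, -9, -7]) = 4
  v5 = min2(4, 8) = 4
  v8 = min2(8, 4) = 4
  v17 = mul(8, 4) = 32
  v18 = neg(32) = -32
  v19 = sub(4, -32) = 36
  v20 = max2(36, 4) = 36

Second demand — change propagation:
  no demanded computation ever read in1, so the edit dirties nothing and nothing runs.

The important point: nothing the output needs ever reads in1, so the edit is invisible to it.

Run set: none (0 run).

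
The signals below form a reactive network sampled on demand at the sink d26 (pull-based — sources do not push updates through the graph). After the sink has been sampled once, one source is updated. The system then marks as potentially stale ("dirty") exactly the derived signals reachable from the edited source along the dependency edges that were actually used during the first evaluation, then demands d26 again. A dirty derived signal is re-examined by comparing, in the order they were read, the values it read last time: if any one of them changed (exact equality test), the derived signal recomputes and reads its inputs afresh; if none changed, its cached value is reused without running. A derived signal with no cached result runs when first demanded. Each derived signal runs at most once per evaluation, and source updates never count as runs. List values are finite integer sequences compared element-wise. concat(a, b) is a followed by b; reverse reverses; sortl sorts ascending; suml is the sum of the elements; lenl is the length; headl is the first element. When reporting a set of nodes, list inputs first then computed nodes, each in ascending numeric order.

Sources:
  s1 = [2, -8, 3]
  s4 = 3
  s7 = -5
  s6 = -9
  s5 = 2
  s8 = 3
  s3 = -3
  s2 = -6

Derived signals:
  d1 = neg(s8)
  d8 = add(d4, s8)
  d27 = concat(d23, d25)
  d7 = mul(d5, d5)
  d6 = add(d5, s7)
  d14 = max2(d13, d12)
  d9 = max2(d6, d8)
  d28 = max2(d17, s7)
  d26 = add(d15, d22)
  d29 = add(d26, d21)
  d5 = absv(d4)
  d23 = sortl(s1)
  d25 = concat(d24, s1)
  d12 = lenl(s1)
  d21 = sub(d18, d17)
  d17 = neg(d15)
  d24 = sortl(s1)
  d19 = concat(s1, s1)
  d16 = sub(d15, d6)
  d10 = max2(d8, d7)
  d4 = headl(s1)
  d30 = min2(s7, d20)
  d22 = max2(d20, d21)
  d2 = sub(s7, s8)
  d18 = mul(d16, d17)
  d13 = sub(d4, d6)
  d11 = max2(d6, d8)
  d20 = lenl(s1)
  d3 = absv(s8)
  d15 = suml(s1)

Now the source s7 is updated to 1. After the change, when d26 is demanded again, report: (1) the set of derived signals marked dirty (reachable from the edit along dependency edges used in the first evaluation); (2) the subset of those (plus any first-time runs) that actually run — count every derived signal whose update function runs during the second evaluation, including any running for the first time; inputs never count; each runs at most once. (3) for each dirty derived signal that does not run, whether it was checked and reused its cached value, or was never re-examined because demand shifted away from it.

Initial pass — values computed on the first demand:
  d4 = headl([2, -8, 3]) = 2
  d5 = absv(2) = 2
  d6 = add(2, -5) = -3
  d15 = suml([2, -8, 3]) = -3
  d16 = sub(-3, -3) = 0
  d17 = neg(-3) = 3
  d18 = mul(0, 3) = 0
  d20 = lenl([2, -8, 3]) = 3
  d21 = sub(0, 3) = -3
  d22 = max2(3, -3) = 3
  d26 = add(-3, 3) = 0

Second demand — change propagation:
  d6: re-runs because s7 -5->1; new result 3.
  d16: re-runs because d6 -3->3; new result -6.
  d18: re-runs because d16 0->-6; new result -18.
  d21: re-runs because d18 0->-18; new result -21.
  d22: re-runs because d21 -3->-21; new result 3 (unchanged).
  d26: re-examined; everything it read last time is the same (d15 unchanged, d22 unchanged) — cache 0 kept, no run.

The important point: d22 recomputes to an identical value, and the output ends up unchanged.

Dirty set: d6, d16, d18, d21, d22, d26.
Run set: d6, d16, d18, d21, d22 (5 run).
Re-examined without running (cache reused): d26.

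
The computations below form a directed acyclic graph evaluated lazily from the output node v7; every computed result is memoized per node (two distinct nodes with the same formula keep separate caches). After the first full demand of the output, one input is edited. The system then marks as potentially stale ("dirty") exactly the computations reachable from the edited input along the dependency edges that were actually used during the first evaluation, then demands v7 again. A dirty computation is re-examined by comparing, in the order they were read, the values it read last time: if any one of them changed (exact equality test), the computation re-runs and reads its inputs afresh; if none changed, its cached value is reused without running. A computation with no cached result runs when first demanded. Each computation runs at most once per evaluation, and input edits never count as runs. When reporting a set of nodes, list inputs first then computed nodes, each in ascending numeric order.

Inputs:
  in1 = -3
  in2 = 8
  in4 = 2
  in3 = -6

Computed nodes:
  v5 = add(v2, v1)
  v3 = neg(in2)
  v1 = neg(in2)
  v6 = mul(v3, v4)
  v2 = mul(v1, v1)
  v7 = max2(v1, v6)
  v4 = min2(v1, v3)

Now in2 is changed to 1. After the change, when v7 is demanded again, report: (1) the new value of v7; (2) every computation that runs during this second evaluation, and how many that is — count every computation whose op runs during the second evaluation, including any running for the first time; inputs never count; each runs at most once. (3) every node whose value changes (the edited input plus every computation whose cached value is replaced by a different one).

Demanding v7 again yields 1.
5 computations run: v1, v3, v4, v6, v7.
The nodes whose values change: in2, v1, v3, v4, v6, v7.

First demand of the output computes:
  v1 = neg(8) = -8
  v3 = neg(8) = -8
  v4 = min2(-8, -8) = -8
  v6 = mul(-8, -8) = 64
  v7 = max2(-8, 64) = 64

After the edit, cleaning proceeds:
  v1: a read changed (in2 8->1) — executes, giving -1.
  v3: a read changed (in2 8->1) — executes, giving -1.
  v4: a read changed (v1 -8->-1; v3 -8->-1) — executes, giving -1.
  v6: a read changed (v3 -8->-1; v4 -8->-1) — executes, giving 1.
  v7: a read changed (v1 -8->-1; v6 64->1) — executes, giving 1.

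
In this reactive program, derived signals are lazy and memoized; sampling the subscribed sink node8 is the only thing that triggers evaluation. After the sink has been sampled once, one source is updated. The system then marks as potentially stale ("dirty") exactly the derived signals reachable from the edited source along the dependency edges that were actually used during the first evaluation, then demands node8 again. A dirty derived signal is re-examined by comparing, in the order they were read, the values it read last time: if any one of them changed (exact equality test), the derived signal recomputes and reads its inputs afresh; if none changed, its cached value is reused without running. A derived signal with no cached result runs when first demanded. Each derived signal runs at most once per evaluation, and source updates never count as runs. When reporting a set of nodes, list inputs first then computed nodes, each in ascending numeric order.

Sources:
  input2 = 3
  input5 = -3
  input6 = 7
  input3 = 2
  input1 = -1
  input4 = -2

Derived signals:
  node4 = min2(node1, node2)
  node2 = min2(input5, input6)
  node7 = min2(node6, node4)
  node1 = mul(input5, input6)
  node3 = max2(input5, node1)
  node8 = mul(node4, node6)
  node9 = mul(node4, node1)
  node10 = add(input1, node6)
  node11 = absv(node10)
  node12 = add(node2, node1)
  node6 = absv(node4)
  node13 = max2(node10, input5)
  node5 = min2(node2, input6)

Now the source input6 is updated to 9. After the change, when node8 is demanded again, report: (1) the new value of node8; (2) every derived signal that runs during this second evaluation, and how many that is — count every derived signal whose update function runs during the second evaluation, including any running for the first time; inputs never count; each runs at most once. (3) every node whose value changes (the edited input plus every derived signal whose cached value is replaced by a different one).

Demanding node8 again yields -729.
5 derived signals run: node1, node2, node4, node6, node8.
The nodes whose values change: input6, node1, node4, node6, node8.

First demand of the output computes:
  node1 = mul(-3, 7) = -21
  node2 = min2(-3, 7) = -3
  node4 = min2(-21, -3) = -21
  node6 = absv(-21) = 21
  node8 = mul(-21, 21) = -441

After the edit, cleaning proceeds:
  node1: a read changed (input6 7->9) — executes, giving -27.
  node2: a read changed (input6 7->9) — executes, giving -3 — identical to its old value.
  node4: a read changed (node1 -21->-27) — executes, giving -27.
  node6: a read changed (node4 -21->-27) — executes, giving 27.
  node8: a read changed (node4 -21->-27; node6 21->27) — executes, giving -729.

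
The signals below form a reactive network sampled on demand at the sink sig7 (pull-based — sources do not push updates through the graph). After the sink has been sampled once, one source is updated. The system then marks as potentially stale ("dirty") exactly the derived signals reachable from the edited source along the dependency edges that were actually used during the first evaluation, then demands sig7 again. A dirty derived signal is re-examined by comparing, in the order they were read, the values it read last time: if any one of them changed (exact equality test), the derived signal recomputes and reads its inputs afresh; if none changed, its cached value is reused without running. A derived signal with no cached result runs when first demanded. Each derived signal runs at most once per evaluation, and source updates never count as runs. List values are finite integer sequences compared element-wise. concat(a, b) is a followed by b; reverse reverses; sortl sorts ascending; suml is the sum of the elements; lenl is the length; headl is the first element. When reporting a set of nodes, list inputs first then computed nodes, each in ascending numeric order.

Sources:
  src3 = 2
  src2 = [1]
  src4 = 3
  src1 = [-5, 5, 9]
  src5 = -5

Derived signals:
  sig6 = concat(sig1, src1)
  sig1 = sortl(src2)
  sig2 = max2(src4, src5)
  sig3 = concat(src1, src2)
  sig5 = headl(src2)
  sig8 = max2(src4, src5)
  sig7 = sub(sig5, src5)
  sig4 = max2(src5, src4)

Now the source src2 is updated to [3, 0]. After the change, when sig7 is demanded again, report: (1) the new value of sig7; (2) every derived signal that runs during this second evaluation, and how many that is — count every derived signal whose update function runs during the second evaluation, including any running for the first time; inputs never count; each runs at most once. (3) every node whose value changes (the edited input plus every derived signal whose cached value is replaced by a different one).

sig7 now evaluates to 8.
Run set: sig5, sig7 (2 run).
Changed values: src2, sig5, sig7.

Initial pass — values computed on the first demand:
  sig5 = headl([1]) = 1
  sig7 = sub(1, -5) = 6

Second demand — change propagation:
  sig5: re-runs because src2 [1]->[3, 0]; new result 3.
  sig7: re-runs because sig5 1->3; new result 8.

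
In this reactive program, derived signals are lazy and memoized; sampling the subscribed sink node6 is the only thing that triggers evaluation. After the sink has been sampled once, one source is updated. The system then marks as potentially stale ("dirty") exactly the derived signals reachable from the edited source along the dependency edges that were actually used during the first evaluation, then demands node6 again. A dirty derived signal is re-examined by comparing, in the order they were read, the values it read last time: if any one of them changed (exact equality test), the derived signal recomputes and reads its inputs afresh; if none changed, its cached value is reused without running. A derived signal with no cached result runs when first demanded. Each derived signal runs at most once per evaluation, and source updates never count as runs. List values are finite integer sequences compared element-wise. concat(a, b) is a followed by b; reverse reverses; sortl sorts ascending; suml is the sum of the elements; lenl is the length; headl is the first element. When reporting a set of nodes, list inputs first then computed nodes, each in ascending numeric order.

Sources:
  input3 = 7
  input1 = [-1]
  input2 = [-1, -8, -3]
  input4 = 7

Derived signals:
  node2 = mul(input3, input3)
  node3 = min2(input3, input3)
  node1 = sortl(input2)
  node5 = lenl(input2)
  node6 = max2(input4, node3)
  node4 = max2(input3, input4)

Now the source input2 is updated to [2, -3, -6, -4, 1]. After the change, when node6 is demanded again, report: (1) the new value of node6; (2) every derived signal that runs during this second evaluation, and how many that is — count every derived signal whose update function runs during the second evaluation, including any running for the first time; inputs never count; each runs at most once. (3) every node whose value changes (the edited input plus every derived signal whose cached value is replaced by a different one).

Demanding node6 again yields 7.
0 derived signals run: none.
The nodes whose values change: input2.
Note the shortcut — input2 feeds only undemanded nodes, so no recomputation happens.

First demand of the output computes:
  node3 = min2(7, 7) = 7
  node6 = max2(7, 7) = 7

After the edit, cleaning proceeds:
  input2 only reaches undemanded nodes; the second demand re-runs nothing.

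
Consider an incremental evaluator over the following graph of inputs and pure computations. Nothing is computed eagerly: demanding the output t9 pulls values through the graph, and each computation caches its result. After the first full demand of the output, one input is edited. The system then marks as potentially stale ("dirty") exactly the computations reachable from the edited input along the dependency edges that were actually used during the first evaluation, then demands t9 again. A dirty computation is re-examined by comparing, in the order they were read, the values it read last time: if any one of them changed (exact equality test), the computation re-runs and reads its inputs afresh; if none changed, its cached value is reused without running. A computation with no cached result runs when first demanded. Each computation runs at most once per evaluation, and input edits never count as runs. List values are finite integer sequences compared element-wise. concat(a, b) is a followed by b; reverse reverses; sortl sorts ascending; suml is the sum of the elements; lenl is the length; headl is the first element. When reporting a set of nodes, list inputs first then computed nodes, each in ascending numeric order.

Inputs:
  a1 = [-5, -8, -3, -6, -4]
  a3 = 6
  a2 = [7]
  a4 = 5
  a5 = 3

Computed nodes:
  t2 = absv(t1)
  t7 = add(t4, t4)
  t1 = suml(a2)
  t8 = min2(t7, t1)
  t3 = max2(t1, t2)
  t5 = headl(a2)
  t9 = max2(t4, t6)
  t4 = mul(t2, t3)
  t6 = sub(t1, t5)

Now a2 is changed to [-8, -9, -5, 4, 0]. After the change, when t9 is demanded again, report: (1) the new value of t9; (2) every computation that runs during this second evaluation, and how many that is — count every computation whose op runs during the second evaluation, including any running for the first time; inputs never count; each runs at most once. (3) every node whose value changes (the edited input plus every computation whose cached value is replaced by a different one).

t9 now evaluates to 324.
Run set: t1, t2, t3, t4, t5, t6, t9 (7 run).
Changed values: a2, t1, t2, t3, t4, t5, t6, t9.

Initial pass — values computed on the first demand:
  t1 = suml([7]) = 7
  t2 = absv(7) = 7
  t3 = max2(7, 7) = 7
  t4 = mul(7, 7) = 49
  t5 = headl([7]) = 7
  t6 = sub(7, 7) = 0
  t9 = max2(49, 0) = 49

Second demand — change propagation:
  t1: re-runs because a2 [7]->[-8, -9, -5, 4, 0]; new result -18.
  t2: re-runs because t1 7->-18; new result 18.
  t3: re-runs because t1 7->-18; t2 7->18; new result 18.
  t4: re-runs because t2 7->18; t3 7->18; new result 324.
  t5: re-runs because a2 [7]->[-8, -9, -5, 4, 0]; new result -8.
  t6: re-runs because t1 7->-18; t5 7->-8; new result -10.
  t9: re-runs because t4 49->324; t6 0->-10; new result 324.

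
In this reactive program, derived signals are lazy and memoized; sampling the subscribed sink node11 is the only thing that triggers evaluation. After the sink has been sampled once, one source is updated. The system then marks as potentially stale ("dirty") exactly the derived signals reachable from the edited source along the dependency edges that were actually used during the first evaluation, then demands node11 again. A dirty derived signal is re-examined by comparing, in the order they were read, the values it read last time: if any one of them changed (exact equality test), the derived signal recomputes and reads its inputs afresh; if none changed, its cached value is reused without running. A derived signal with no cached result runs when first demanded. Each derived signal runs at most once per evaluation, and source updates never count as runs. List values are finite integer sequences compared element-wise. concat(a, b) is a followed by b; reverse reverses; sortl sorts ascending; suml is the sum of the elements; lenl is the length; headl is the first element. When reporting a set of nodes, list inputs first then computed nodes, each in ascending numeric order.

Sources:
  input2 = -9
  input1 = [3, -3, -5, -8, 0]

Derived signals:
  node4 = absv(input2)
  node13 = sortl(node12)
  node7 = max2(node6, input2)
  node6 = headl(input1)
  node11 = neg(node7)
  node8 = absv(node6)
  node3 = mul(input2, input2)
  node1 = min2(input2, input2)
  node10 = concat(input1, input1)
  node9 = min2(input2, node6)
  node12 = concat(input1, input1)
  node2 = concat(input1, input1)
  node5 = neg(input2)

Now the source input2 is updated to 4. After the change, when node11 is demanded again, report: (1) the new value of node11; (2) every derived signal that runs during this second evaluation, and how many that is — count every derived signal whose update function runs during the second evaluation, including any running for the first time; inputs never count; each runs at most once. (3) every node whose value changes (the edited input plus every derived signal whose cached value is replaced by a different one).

First demand of the output computes:
  node6 = headl([3, -3, -5, -8, 0]) = 3
  node7 = max2(3, -9) = 3
  node11 = neg(3) = -3

After the edit, cleaning proceeds:
  node7: a read changed (input2 -9->4) — executes, giving 4.
  node11: a read changed (node7 3->4) — executes, giving -4.

Demanding node11 again yields -4.
2 derived signals run: node7, node11.
The nodes whose values change: input2, node7, node11.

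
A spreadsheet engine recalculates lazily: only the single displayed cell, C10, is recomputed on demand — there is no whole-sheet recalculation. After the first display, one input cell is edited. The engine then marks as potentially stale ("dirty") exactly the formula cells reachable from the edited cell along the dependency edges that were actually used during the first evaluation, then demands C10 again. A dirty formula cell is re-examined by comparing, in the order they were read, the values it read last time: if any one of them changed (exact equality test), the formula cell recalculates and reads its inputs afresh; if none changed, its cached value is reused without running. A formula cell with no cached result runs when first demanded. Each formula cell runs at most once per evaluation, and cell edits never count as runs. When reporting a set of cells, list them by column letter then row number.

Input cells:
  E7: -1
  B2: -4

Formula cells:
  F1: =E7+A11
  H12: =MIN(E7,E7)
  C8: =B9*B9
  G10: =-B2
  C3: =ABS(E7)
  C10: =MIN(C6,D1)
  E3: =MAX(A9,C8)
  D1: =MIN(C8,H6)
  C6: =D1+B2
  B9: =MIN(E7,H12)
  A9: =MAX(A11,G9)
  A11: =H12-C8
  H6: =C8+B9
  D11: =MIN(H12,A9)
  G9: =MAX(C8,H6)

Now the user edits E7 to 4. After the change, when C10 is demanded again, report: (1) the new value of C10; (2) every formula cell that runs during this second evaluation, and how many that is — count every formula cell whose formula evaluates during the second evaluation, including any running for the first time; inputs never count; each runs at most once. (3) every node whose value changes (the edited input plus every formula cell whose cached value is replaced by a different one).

First evaluation (everything demanded from the output):
  H12 = MIN(-1, -1) = -1
  B9 = MIN(-1, -1) = -1
  C8 = -1 * -1 = 1
  H6 = 1 + -1 = 0
  D1 = MIN(1, 0) = 0
  C6 = 0 + -4 = -4
  C10 = MIN(-4, 0) = -4

Propagation after the edit:
  H12: runs — E7 -1->4; E7 -1->4; result 4.
  B9: runs — E7 -1->4; H12 -1->4; result 4.
  C8: runs — B9 -1->4; B9 -1->4; result 16.
  H6: runs — C8 1->16; B9 -1->4; result 20.
  D1: runs — C8 1->16; H6 0->20; result 16.
  C6: runs — D1 0->16; result 12.
  C10: runs — C6 -4->12; D1 0->16; result 12.

New value of C10: 12.
Formula cells that run: B9, C6, C8, C10, D1, H6, H12 — 7 in total.
Values that change: B9, C6, C8, C10, D1, E7, H6, H12.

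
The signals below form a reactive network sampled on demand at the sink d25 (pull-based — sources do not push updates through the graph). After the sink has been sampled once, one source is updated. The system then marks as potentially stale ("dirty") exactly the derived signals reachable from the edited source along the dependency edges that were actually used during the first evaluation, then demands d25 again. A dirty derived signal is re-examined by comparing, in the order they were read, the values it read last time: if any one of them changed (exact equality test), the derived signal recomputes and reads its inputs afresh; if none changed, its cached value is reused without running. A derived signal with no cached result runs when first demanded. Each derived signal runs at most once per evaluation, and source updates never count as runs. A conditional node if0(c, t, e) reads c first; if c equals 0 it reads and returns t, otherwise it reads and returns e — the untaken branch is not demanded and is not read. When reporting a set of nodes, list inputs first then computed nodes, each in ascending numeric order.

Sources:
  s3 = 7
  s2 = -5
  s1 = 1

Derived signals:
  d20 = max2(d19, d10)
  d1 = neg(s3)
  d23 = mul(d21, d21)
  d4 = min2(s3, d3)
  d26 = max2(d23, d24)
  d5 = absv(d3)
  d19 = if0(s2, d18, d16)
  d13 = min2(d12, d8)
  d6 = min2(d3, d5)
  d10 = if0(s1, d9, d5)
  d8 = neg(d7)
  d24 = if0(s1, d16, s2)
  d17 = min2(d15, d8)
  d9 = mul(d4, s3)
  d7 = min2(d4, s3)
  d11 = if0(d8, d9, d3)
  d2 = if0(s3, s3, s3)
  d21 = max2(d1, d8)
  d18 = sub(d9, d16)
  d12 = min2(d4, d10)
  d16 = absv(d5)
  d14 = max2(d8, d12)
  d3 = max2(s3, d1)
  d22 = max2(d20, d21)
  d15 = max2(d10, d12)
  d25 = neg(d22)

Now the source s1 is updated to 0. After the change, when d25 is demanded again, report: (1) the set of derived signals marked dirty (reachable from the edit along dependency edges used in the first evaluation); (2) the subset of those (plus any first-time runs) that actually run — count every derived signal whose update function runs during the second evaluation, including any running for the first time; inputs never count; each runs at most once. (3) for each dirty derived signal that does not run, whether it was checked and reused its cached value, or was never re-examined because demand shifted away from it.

Dirty set: d10, d20, d22, d25.
Run set: d9, d10, d20, d22, d25 (5 run).
All dirty derived signals ended up running.
The important point: the flipped condition pulls in fresh nodes; d9 runs for the first time.

Initial pass — values computed on the first demand:
  d1 = neg(7) = -7
  d3 = max2(7, -7) = 7
  d4 = min2(7, 7) = 7
  d5 = absv(7) = 7
  d7 = min2(7, 7) = 7
  d8 = neg(7) = -7
  d10 = if0(s1=1 -> else branch d5) = 7
  d16 = absv(7) = 7
  d19 = if0(s2=-5 -> else branch d16) = 7
  d20 = max2(7, 7) = 7
  d21 = max2(-7, -7) = -7
  d22 = max2(7, -7) = 7
  d25 = neg(7) = -7

Second demand — change propagation:
  d9: newly demanded (no cache) — executes and yields 49.
  d10: re-runs because s1 1->0; new result 49.
  d20: re-runs because d10 7->49; new result 49.
  d22: re-runs because d20 7->49; new result 49.
  d25: re-runs because d22 7->49; new result -49.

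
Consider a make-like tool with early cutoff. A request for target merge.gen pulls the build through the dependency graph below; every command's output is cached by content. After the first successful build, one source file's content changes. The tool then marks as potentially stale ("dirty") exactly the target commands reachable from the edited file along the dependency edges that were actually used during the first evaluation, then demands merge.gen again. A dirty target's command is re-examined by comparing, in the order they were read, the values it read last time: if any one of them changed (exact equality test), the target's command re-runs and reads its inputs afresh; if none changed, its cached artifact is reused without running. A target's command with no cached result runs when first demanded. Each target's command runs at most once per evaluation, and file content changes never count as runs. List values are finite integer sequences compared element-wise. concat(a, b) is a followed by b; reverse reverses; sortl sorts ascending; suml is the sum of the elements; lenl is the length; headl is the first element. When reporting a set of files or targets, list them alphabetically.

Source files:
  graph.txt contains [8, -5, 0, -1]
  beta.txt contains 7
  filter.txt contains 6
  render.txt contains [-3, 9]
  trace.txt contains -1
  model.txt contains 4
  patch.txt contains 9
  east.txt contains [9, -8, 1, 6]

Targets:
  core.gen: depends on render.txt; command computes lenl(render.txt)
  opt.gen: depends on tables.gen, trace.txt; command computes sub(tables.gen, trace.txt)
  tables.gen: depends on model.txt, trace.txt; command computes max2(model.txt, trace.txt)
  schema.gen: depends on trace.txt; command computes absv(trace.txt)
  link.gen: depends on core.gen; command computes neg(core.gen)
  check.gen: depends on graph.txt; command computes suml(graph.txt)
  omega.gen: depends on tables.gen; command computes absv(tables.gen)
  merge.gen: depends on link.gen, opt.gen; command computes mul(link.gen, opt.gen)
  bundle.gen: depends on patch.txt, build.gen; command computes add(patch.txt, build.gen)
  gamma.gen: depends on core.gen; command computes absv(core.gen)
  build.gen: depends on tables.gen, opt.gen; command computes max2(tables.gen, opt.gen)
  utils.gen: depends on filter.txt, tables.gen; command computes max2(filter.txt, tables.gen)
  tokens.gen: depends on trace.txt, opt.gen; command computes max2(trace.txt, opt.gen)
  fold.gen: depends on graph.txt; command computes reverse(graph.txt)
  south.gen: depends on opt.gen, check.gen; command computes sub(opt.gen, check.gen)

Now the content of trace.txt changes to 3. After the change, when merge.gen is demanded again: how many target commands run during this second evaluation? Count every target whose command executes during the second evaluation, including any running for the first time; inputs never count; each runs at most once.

First demand of the output computes:
  core.gen = lenl([-3, 9]) = 2
  link.gen = neg(2) = -2
  tables.gen = max2(4, -1) = 4
  opt.gen = sub(4, -1) = 5
  merge.gen = mul(-2, 5) = -10

After the edit, cleaning proceeds:
  tables.gen: a read changed (trace.txt -1->3) — executes, giving 4 — identical to its old value.
  opt.gen: a read changed (trace.txt -1->3) — executes, giving 1.
  merge.gen: a read changed (opt.gen 5->1) — executes, giving -2.

3 target commands run: merge.gen, opt.gen, tables.gen.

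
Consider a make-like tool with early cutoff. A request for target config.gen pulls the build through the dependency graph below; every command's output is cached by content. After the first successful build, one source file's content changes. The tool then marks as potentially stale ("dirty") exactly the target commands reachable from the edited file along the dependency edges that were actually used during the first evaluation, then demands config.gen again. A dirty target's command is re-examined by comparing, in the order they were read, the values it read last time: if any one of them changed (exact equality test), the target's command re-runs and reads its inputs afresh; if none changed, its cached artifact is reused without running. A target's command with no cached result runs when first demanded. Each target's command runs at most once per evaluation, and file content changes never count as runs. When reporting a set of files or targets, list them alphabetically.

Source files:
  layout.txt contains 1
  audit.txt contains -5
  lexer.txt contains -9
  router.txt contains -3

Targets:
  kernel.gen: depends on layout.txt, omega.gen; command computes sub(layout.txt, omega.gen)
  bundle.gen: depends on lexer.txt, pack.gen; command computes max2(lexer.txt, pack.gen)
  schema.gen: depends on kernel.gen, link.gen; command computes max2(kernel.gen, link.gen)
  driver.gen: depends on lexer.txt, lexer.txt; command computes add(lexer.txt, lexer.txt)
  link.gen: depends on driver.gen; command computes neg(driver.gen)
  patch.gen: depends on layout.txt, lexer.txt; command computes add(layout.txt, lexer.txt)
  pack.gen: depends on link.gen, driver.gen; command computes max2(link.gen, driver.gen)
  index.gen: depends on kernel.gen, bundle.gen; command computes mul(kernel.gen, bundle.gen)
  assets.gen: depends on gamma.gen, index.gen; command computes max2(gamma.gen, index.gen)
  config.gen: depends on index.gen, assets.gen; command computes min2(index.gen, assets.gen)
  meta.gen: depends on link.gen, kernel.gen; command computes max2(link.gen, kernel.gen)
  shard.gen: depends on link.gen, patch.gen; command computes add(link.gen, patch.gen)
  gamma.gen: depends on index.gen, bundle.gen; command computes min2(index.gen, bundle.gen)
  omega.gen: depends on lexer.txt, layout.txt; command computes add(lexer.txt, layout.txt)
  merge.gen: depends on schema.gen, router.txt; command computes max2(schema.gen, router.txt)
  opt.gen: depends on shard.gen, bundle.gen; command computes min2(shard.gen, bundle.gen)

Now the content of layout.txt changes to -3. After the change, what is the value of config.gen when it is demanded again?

First demand of the output computes:
  driver.gen = add(-9, -9) = -18
  link.gen = neg(-18) = 18
  omega.gen = add(-9, 1) = -8
  kernel.gen = sub(1, -8) = 9
  pack.gen = max2(18, -18) = 18
  bundle.gen = max2(-9, 18) = 18
  index.gen = mul(9, 18) = 162
  gamma.gen = min2(162, 18) = 18
  assets.gen = max2(18, 162) = 162
  config.gen = min2(162, 162) = 162

After the edit, cleaning proceeds:
  omega.gen: a read changed (layout.txt 1->-3) — executes, giving -12.
  kernel.gen: a read changed (layout.txt 1->-3; omega.gen -8->-12) — executes, giving 9 — identical to its old value.
  index.gen: dirty, but its reads are unchanged (kernel.gen unchanged, bundle.gen unchanged); cached 162 stands.
  gamma.gen: dirty, but its reads are unchanged (index.gen unchanged, bundle.gen unchanged); cached 18 stands.
  assets.gen: dirty, but its reads are unchanged (gamma.gen unchanged, index.gen unchanged); cached 162 stands.
  config.gen: dirty, but its reads are unchanged (index.gen unchanged, assets.gen unchanged); cached 162 stands.

Note the absorption at kernel.gen: it re-runs yet its value is the same, leaving the output's value untouched.

Demanding config.gen again yields 162.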